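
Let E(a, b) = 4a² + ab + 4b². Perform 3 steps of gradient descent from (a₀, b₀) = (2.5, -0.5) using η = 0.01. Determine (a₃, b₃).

(1.9601065, -0.4529645)

∇E = (8a + b, a + 8b)
(a₁, b₁) = (2.5, -0.5) − 0.01·(19.5, -1.5) = (2.305, -0.485)
(a₂, b₂) = (2.305, -0.485) − 0.01·(17.955, -1.575) = (2.12545, -0.46925)
(a₃, b₃) = (2.12545, -0.46925) − 0.01·(16.53435, -1.62855) = (1.9601065, -0.4529645)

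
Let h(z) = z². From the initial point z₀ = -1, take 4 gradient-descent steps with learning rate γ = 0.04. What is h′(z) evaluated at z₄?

-1.43278592

h′(z) = 2z
z₁ = -1 − 0.04·(-2) = -0.92
z₂ = -0.92 − 0.04·(-1.84) = -0.8464
z₃ = -0.8464 − 0.04·(-1.6928) = -0.778688
z₄ = -0.778688 − 0.04·(-1.557376) = -0.71639296
h′(z) at (-0.71639296) = -1.43278592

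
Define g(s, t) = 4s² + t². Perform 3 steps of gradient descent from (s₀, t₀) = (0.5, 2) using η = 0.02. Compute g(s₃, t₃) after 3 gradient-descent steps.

∇g = (8s, 2t)
(s₁, t₁) = (0.5, 2) − 0.02·(4, 4) = (0.42, 1.92)
(s₂, t₂) = (0.42, 1.92) − 0.02·(3.36, 3.84) = (0.3528, 1.8432)
(s₃, t₃) = (0.3528, 1.8432) − 0.02·(2.8224, 3.6864) = (0.296352, 1.769472)
g(0.296352, 1.769472) = 3.4823291904

3.4823291904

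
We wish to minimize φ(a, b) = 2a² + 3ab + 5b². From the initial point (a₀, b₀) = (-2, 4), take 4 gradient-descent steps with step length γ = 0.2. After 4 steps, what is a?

∇φ = (4a + 3b, 3a + 10b)
(a₁, b₁) = (-2, 4) − 0.2·(4, 34) = (-2.8, -2.8)
(a₂, b₂) = (-2.8, -2.8) − 0.2·(-19.6, -36.4) = (1.12, 4.48)
(a₃, b₃) = (1.12, 4.48) − 0.2·(17.92, 48.16) = (-2.464, -5.152)
(a₄, b₄) = (-2.464, -5.152) − 0.2·(-25.312, -58.912) = (2.5984, 6.6304)
a = 2.5984

2.5984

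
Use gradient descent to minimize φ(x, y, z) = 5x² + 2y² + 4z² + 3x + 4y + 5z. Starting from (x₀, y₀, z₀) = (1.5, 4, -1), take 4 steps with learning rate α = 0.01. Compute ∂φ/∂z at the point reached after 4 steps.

-2.14917888

∇φ = (10x + 3, 4y + 4, 8z + 5)
(x₁, y₁, z₁) = (1.5, 4, -1) − 0.01·(18, 20, -3) = (1.32, 3.8, -0.97)
(x₂, y₂, z₂) = (1.32, 3.8, -0.97) − 0.01·(16.2, 19.2, -2.76) = (1.158, 3.608, -0.9424)
(x₃, y₃, z₃) = (1.158, 3.608, -0.9424) − 0.01·(14.58, 18.432, -2.5392) = (1.0122, 3.42368, -0.917008)
(x₄, y₄, z₄) = (1.0122, 3.42368, -0.917008) − 0.01·(13.122, 17.69472, -2.336064) = (0.88098, 3.2467328, -0.89364736)
∂φ/∂z at (0.88098, 3.2467328, -0.89364736) = -2.14917888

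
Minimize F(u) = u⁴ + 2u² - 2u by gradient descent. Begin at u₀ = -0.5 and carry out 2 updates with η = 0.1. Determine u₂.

F′(u) = 4u³ + 4u - 2
Step 1: F′(-0.5) = -4.5; u₁ = -0.5 − 0.1·(-4.5) = -0.05
Step 2: F′(-0.05) = -2.2005; u₂ = -0.05 − 0.1·(-2.2005) = 0.17005

0.17005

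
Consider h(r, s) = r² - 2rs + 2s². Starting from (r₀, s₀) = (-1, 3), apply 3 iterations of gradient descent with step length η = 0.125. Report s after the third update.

0.390625

∇h = (2r - 2s, -2r + 4s)
(r₁, s₁) = (-1, 3) − 0.125·(-8, 14) = (0, 1.25)
(r₂, s₂) = (0, 1.25) − 0.125·(-2.5, 5) = (0.3125, 0.625)
(r₃, s₃) = (0.3125, 0.625) − 0.125·(-0.625, 1.875) = (0.390625, 0.390625)
s = 0.390625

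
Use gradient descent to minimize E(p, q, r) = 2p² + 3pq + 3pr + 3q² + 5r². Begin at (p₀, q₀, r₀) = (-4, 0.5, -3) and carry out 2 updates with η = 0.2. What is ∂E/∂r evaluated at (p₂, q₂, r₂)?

-71.64

∇E = (4p + 3q + 3r, 3p + 6q, 3p + 10r)
(p₁, q₁, r₁) = (-4, 0.5, -3) − 0.2·(-23.5, -9, -42) = (0.7, 2.3, 5.4)
(p₂, q₂, r₂) = (0.7, 2.3, 5.4) − 0.2·(25.9, 15.9, 56.1) = (-4.48, -0.88, -5.82)
∂E/∂r at (-4.48, -0.88, -5.82) = -71.64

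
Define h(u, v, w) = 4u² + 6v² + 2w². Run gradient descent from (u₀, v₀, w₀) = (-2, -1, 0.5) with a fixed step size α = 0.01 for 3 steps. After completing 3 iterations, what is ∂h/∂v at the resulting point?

-8.177664

∇h = (8u, 12v, 4w)
Step 1: at (-2, -1, 0.5), ∇h = (-16, -12, 2) → (-2, -1, 0.5) − 0.01·(-16, -12, 2) = (-1.84, -0.88, 0.48)
Step 2: at (-1.84, -0.88, 0.48), ∇h = (-14.72, -10.56, 1.92) → (-1.84, -0.88, 0.48) − 0.01·(-14.72, -10.56, 1.92) = (-1.6928, -0.7744, 0.4608)
Step 3: at (-1.6928, -0.7744, 0.4608), ∇h = (-13.5424, -9.2928, 1.8432) → (-1.6928, -0.7744, 0.4608) − 0.01·(-13.5424, -9.2928, 1.8432) = (-1.557376, -0.681472, 0.442368)
∂h/∂v at (-1.557376, -0.681472, 0.442368) = -8.177664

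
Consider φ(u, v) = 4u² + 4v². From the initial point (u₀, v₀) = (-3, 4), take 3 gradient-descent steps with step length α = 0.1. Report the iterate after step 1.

(-0.6, 0.8)

∇φ = (8u, 8v)
Step 1: at (-3, 4), ∇φ = (-24, 32) → (-3, 4) − 0.1·(-24, 32) = (-0.6, 0.8)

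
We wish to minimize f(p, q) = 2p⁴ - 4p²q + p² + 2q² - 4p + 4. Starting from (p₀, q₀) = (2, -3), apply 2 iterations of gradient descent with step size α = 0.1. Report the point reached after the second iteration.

∇f = (8p³ - 8pq + 2p - 4, -4p² + 4q)
(p₁, q₁) = (2, -3) − 0.1·(112, -28) = (-9.2, -0.2)
(p₂, q₂) = (-9.2, -0.2) − 0.1·(-6266.624, -339.36) = (617.4624, 33.736)

(617.4624, 33.736)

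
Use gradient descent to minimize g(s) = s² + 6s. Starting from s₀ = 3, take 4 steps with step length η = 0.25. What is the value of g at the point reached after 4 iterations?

-8.859375

g′(s) = 2s + 6
Step 1: g′(3) = 12; s₁ = 3 − 0.25·12 = 0
Step 2: g′(0) = 6; s₂ = 0 − 0.25·6 = -1.5
Step 3: g′(-1.5) = 3; s₃ = -1.5 − 0.25·3 = -2.25
Step 4: g′(-2.25) = 1.5; s₄ = -2.25 − 0.25·1.5 = -2.625
g(-2.625) = -8.859375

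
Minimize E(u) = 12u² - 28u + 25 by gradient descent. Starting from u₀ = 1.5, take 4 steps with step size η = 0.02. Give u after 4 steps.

1.19103872

E′(u) = 24u - 28
Step 1: E′(1.5) = 8; u₁ = 1.5 − 0.02·8 = 1.34
Step 2: E′(1.34) = 4.16; u₂ = 1.34 − 0.02·4.16 = 1.2568
Step 3: E′(1.2568) = 2.1632; u₃ = 1.2568 − 0.02·2.1632 = 1.213536
Step 4: E′(1.213536) = 1.124864; u₄ = 1.213536 − 0.02·1.124864 = 1.19103872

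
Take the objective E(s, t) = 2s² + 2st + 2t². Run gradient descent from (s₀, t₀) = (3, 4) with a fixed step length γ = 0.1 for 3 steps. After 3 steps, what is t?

0.48

∇E = (4s + 2t, 2s + 4t)
(s₁, t₁) = (3, 4) − 0.1·(20, 22) = (1, 1.8)
(s₂, t₂) = (1, 1.8) − 0.1·(7.6, 9.2) = (0.24, 0.88)
(s₃, t₃) = (0.24, 0.88) − 0.1·(2.72, 4) = (-0.032, 0.48)
t = 0.48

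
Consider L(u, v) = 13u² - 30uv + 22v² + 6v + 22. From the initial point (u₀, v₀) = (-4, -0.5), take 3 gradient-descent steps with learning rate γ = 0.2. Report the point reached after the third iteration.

∇L = (26u - 30v, -30u + 44v + 6)
(u₁, v₁) = (-4, -0.5) − 0.2·(-89, 104) = (13.8, -21.3)
(u₂, v₂) = (13.8, -21.3) − 0.2·(997.8, -1345.2) = (-185.76, 247.74)
(u₃, v₃) = (-185.76, 247.74) − 0.2·(-12261.96, 16479.36) = (2266.632, -3048.132)

(2266.632, -3048.132)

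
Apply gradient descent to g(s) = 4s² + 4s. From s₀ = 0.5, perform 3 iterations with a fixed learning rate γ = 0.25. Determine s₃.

g′(s) = 8s + 4
Step 1: g′(0.5) = 8; s₁ = 0.5 − 0.25·8 = -1.5
Step 2: g′(-1.5) = -8; s₂ = -1.5 − 0.25·(-8) = 0.5
Step 3: g′(0.5) = 8; s₃ = 0.5 − 0.25·8 = -1.5

-1.5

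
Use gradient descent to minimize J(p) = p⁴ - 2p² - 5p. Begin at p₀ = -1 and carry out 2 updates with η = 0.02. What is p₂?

-0.81368

J′(p) = 4p³ - 4p - 5
Step 1: J′(-1) = -5; p₁ = -1 − 0.02·(-5) = -0.9
Step 2: J′(-0.9) = -4.316; p₂ = -0.9 − 0.02·(-4.316) = -0.81368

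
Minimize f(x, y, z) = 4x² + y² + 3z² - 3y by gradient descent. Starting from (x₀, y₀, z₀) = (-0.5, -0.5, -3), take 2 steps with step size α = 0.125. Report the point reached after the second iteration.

∇f = (8x, 2y - 3, 6z)
Step 1: at (-0.5, -0.5, -3), ∇f = (-4, -4, -18) → (-0.5, -0.5, -3) − 0.125·(-4, -4, -18) = (0, 0, -0.75)
Step 2: at (0, 0, -0.75), ∇f = (0, -3, -4.5) → (0, 0, -0.75) − 0.125·(0, -3, -4.5) = (0, 0.375, -0.1875)

(0, 0.375, -0.1875)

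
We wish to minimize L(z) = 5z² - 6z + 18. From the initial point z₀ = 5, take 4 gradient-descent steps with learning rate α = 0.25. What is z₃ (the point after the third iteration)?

L′(z) = 10z - 6
Step 1: L′(5) = 44; z₁ = 5 − 0.25·44 = -6
Step 2: L′(-6) = -66; z₂ = -6 − 0.25·(-66) = 10.5
Step 3: L′(10.5) = 99; z₃ = 10.5 − 0.25·99 = -14.25

-14.25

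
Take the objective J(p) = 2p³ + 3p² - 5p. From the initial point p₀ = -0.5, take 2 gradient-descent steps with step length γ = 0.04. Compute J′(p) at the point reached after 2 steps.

-4.977258450944

J′(p) = 6p² + 6p - 5
p₁ = -0.5 − 0.04·(-6.5) = -0.24
p₂ = -0.24 − 0.04·(-6.0944) = 0.003776
J′(p) at (0.003776) = -4.977258450944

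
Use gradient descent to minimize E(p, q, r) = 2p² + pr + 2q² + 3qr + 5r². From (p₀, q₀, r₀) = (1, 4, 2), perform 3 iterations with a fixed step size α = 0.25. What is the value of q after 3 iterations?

-7.96875

∇E = (4p + r, 4q + 3r, p + 3q + 10r)
(p₁, q₁, r₁) = (1, 4, 2) − 0.25·(6, 22, 33) = (-0.5, -1.5, -6.25)
(p₂, q₂, r₂) = (-0.5, -1.5, -6.25) − 0.25·(-8.25, -24.75, -67.5) = (1.5625, 4.6875, 10.625)
(p₃, q₃, r₃) = (1.5625, 4.6875, 10.625) − 0.25·(16.875, 50.625, 121.875) = (-2.65625, -7.96875, -19.84375)
q = -7.96875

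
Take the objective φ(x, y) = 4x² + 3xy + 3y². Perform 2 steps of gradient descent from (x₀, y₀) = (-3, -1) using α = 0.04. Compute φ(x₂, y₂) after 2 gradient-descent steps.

∇φ = (8x + 3y, 3x + 6y)
(x₁, y₁) = (-3, -1) − 0.04·(-27, -15) = (-1.92, -0.4)
(x₂, y₂) = (-1.92, -0.4) − 0.04·(-16.56, -8.16) = (-1.2576, -0.0736)
φ(-1.2576, -0.0736) = 6.62016

6.62016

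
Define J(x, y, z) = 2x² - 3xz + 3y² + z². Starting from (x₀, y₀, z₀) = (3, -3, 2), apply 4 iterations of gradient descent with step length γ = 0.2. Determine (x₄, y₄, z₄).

(2.2464, -0.0048, 3.1104)

∇J = (4x - 3z, 6y, -3x + 2z)
Step 1: at (3, -3, 2), ∇J = (6, -18, -5) → (3, -3, 2) − 0.2·(6, -18, -5) = (1.8, 0.6, 3)
Step 2: at (1.8, 0.6, 3), ∇J = (-1.8, 3.6, 0.6) → (1.8, 0.6, 3) − 0.2·(-1.8, 3.6, 0.6) = (2.16, -0.12, 2.88)
Step 3: at (2.16, -0.12, 2.88), ∇J = (0, -0.72, -0.72) → (2.16, -0.12, 2.88) − 0.2·(0, -0.72, -0.72) = (2.16, 0.024, 3.024)
Step 4: at (2.16, 0.024, 3.024), ∇J = (-0.432, 0.144, -0.432) → (2.16, 0.024, 3.024) − 0.2·(-0.432, 0.144, -0.432) = (2.2464, -0.0048, 3.1104)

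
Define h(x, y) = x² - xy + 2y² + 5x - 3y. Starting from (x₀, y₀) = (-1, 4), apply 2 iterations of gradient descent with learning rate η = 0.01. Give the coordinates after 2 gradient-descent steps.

∇h = (2x - y + 5, -x + 4y - 3)
Step 1: at (-1, 4), ∇h = (-1, 14) → (-1, 4) − 0.01·(-1, 14) = (-0.99, 3.86)
Step 2: at (-0.99, 3.86), ∇h = (-0.84, 13.43) → (-0.99, 3.86) − 0.01·(-0.84, 13.43) = (-0.9816, 3.7257)

(-0.9816, 3.7257)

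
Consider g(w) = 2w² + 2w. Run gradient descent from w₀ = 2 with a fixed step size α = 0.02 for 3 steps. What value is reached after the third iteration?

g′(w) = 4w + 2
w₁ = 2 − 0.02·10 = 1.8
w₂ = 1.8 − 0.02·9.2 = 1.616
w₃ = 1.616 − 0.02·8.464 = 1.44672

1.44672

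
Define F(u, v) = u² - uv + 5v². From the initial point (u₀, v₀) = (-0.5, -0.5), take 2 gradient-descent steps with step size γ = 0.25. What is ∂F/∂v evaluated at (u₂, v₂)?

-10.28125

∇F = (2u - v, -u + 10v)
Step 1: at (-0.5, -0.5), ∇F = (-0.5, -4.5) → (-0.5, -0.5) − 0.25·(-0.5, -4.5) = (-0.375, 0.625)
Step 2: at (-0.375, 0.625), ∇F = (-1.375, 6.625) → (-0.375, 0.625) − 0.25·(-1.375, 6.625) = (-0.03125, -1.03125)
∂F/∂v at (-0.03125, -1.03125) = -10.28125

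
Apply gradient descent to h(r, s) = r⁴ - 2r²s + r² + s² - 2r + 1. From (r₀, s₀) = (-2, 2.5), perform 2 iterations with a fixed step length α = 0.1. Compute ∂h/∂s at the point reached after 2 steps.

∇h = (4r³ - 4rs + 2r - 2, -2r² + 2s)
(r₁, s₁) = (-2, 2.5) − 0.1·(-18, -3) = (-0.2, 2.8)
(r₂, s₂) = (-0.2, 2.8) − 0.1·(-0.192, 5.52) = (-0.1808, 2.248)
∂h/∂s at (-0.1808, 2.248) = 4.43062272

4.43062272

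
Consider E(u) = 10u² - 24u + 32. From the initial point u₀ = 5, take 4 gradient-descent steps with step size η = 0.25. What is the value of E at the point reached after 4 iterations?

E′(u) = 20u - 24
Step 1: E′(5) = 76; u₁ = 5 − 0.25·76 = -14
Step 2: E′(-14) = -304; u₂ = -14 − 0.25·(-304) = 62
Step 3: E′(62) = 1216; u₃ = 62 − 0.25·1216 = -242
Step 4: E′(-242) = -4864; u₄ = -242 − 0.25·(-4864) = 974
E(974) = 9463416

9463416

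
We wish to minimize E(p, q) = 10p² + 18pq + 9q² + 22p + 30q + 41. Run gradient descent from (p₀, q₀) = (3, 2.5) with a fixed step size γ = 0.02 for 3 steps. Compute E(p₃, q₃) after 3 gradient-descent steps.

19.07054643712

∇E = (20p + 18q + 22, 18p + 18q + 30)
(p₁, q₁) = (3, 2.5) − 0.02·(127, 129) = (0.46, -0.08)
(p₂, q₂) = (0.46, -0.08) − 0.02·(29.76, 36.84) = (-0.1352, -0.8168)
(p₃, q₃) = (-0.1352, -0.8168) − 0.02·(4.5936, 12.864) = (-0.227072, -1.07408)
E(-0.227072, -1.07408) = 19.07054643712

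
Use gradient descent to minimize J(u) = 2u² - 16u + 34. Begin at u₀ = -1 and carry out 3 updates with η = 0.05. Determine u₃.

1.44

J′(u) = 4u - 16
Step 1: J′(-1) = -20; u₁ = -1 − 0.05·(-20) = 0
Step 2: J′(0) = -16; u₂ = 0 − 0.05·(-16) = 0.8
Step 3: J′(0.8) = -12.8; u₃ = 0.8 − 0.05·(-12.8) = 1.44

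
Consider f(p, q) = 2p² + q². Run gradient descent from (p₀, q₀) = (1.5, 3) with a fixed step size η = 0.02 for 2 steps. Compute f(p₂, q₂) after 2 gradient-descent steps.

∇f = (4p, 2q)
Step 1: at (1.5, 3), ∇f = (6, 6) → (1.5, 3) − 0.02·(6, 6) = (1.38, 2.88)
Step 2: at (1.38, 2.88), ∇f = (5.52, 5.76) → (1.38, 2.88) − 0.02·(5.52, 5.76) = (1.2696, 2.7648)
f(1.2696, 2.7648) = 10.86788736

10.86788736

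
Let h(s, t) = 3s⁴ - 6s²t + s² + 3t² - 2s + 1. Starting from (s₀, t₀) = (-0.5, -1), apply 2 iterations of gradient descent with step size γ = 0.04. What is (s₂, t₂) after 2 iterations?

(0.03352576, -0.530464)

∇h = (12s³ - 12st + 2s - 2, -6s² + 6t)
(s₁, t₁) = (-0.5, -1) − 0.04·(-10.5, -7.5) = (-0.08, -0.7)
(s₂, t₂) = (-0.08, -0.7) − 0.04·(-2.838144, -4.2384) = (0.03352576, -0.530464)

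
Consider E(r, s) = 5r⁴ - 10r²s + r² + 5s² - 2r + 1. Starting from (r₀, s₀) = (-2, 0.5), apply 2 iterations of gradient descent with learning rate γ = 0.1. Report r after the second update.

-3889.672

∇E = (20r³ - 20rs + 2r - 2, -10r² + 10s)
(r₁, s₁) = (-2, 0.5) − 0.1·(-146, -35) = (12.6, 4)
(r₂, s₂) = (12.6, 4) − 0.1·(39022.72, -1547.6) = (-3889.672, 158.76)
r = -3889.672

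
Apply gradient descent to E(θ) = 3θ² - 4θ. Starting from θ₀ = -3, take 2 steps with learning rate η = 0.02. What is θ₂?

E′(θ) = 6θ - 4
θ₁ = -3 − 0.02·(-22) = -2.56
θ₂ = -2.56 − 0.02·(-19.36) = -2.1728

-2.1728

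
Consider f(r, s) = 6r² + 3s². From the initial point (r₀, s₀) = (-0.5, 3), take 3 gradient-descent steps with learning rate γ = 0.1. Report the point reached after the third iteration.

∇f = (12r, 6s)
(r₁, s₁) = (-0.5, 3) − 0.1·(-6, 18) = (0.1, 1.2)
(r₂, s₂) = (0.1, 1.2) − 0.1·(1.2, 7.2) = (-0.02, 0.48)
(r₃, s₃) = (-0.02, 0.48) − 0.1·(-0.24, 2.88) = (0.004, 0.192)

(0.004, 0.192)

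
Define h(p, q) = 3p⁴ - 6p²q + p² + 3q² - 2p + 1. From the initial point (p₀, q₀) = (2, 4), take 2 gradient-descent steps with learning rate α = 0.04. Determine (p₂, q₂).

∇h = (12p³ - 12pq + 2p - 2, -6p² + 6q)
Step 1: at (2, 4), ∇h = (2, 0) → (2, 4) − 0.04·(2, 0) = (1.92, 4)
Step 2: at (1.92, 4), ∇h = (-5.385344, 1.8816) → (1.92, 4) − 0.04·(-5.385344, 1.8816) = (2.13541376, 3.924736)

(2.13541376, 3.924736)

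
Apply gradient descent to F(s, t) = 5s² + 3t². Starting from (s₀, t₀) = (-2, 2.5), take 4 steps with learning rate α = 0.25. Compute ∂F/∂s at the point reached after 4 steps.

-101.25

∇F = (10s, 6t)
Step 1: at (-2, 2.5), ∇F = (-20, 15) → (-2, 2.5) − 0.25·(-20, 15) = (3, -1.25)
Step 2: at (3, -1.25), ∇F = (30, -7.5) → (3, -1.25) − 0.25·(30, -7.5) = (-4.5, 0.625)
Step 3: at (-4.5, 0.625), ∇F = (-45, 3.75) → (-4.5, 0.625) − 0.25·(-45, 3.75) = (6.75, -0.3125)
Step 4: at (6.75, -0.3125), ∇F = (67.5, -1.875) → (6.75, -0.3125) − 0.25·(67.5, -1.875) = (-10.125, 0.15625)
∂F/∂s at (-10.125, 0.15625) = -101.25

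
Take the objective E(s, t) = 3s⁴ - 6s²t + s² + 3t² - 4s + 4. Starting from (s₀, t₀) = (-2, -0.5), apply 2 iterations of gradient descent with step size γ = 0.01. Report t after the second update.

-0.173864

∇E = (12s³ - 12st + 2s - 4, -6s² + 6t)
(s₁, t₁) = (-2, -0.5) − 0.01·(-116, -27) = (-0.84, -0.23)
(s₂, t₂) = (-0.84, -0.23) − 0.01·(-15.110848, -5.6136) = (-0.68889152, -0.173864)
t = -0.173864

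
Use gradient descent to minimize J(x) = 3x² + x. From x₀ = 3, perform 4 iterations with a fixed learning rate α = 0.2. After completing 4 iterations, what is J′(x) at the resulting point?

0.0304

J′(x) = 6x + 1
x₁ = 3 − 0.2·19 = -0.8
x₂ = -0.8 − 0.2·(-3.8) = -0.04
x₃ = -0.04 − 0.2·0.76 = -0.192
x₄ = -0.192 − 0.2·(-0.152) = -0.1616
J′(x) at (-0.1616) = 0.0304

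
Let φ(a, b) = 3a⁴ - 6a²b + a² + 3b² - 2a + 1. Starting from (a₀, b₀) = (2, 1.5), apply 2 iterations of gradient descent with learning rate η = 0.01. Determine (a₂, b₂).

(1.33027136, 1.665264)

∇φ = (12a³ - 12ab + 2a - 2, -6a² + 6b)
(a₁, b₁) = (2, 1.5) − 0.01·(62, -15) = (1.38, 1.65)
(a₂, b₂) = (1.38, 1.65) − 0.01·(4.972864, -1.5264) = (1.33027136, 1.665264)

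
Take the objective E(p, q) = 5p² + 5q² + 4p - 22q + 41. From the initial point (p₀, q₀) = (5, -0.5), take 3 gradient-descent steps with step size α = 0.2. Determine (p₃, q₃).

∇E = (10p + 4, 10q - 22)
(p₁, q₁) = (5, -0.5) − 0.2·(54, -27) = (-5.8, 4.9)
(p₂, q₂) = (-5.8, 4.9) − 0.2·(-54, 27) = (5, -0.5)
(p₃, q₃) = (5, -0.5) − 0.2·(54, -27) = (-5.8, 4.9)

(-5.8, 4.9)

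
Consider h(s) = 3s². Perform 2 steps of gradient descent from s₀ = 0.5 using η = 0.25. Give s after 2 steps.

0.125

h′(s) = 6s
Step 1: h′(0.5) = 3; s₁ = 0.5 − 0.25·3 = -0.25
Step 2: h′(-0.25) = -1.5; s₂ = -0.25 − 0.25·(-1.5) = 0.125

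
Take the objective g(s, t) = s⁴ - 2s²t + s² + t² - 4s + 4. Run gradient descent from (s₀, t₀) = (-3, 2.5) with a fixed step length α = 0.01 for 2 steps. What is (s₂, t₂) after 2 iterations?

∇g = (4s³ - 4st + 2s - 4, -2s² + 2t)
Step 1: at (-3, 2.5), ∇g = (-88, -13) → (-3, 2.5) − 0.01·(-88, -13) = (-2.12, 2.63)
Step 2: at (-2.12, 2.63), ∇g = (-24.050112, -3.7288) → (-2.12, 2.63) − 0.01·(-24.050112, -3.7288) = (-1.87949888, 2.667288)

(-1.87949888, 2.667288)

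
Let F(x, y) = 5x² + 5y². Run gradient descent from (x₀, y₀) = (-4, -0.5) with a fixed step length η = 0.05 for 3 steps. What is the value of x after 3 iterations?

-0.5

∇F = (10x, 10y)
(x₁, y₁) = (-4, -0.5) − 0.05·(-40, -5) = (-2, -0.25)
(x₂, y₂) = (-2, -0.25) − 0.05·(-20, -2.5) = (-1, -0.125)
(x₃, y₃) = (-1, -0.125) − 0.05·(-10, -1.25) = (-0.5, -0.0625)
x = -0.5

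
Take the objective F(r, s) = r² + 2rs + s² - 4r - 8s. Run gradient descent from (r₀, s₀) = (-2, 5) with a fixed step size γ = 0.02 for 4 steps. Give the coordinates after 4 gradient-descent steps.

(-2.16, 5.16)

∇F = (2r + 2s - 4, 2r + 2s - 8)
(r₁, s₁) = (-2, 5) − 0.02·(2, -2) = (-2.04, 5.04)
(r₂, s₂) = (-2.04, 5.04) − 0.02·(2, -2) = (-2.08, 5.08)
(r₃, s₃) = (-2.08, 5.08) − 0.02·(2, -2) = (-2.12, 5.12)
(r₄, s₄) = (-2.12, 5.12) − 0.02·(2, -2) = (-2.16, 5.16)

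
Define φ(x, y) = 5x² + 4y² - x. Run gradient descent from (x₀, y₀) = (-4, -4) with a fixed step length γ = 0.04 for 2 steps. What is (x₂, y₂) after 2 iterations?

(-1.376, -1.8496)

∇φ = (10x - 1, 8y)
(x₁, y₁) = (-4, -4) − 0.04·(-41, -32) = (-2.36, -2.72)
(x₂, y₂) = (-2.36, -2.72) − 0.04·(-24.6, -21.76) = (-1.376, -1.8496)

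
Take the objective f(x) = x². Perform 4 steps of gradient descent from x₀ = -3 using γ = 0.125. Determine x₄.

-0.94921875

f′(x) = 2x
Step 1: f′(-3) = -6; x₁ = -3 − 0.125·(-6) = -2.25
Step 2: f′(-2.25) = -4.5; x₂ = -2.25 − 0.125·(-4.5) = -1.6875
Step 3: f′(-1.6875) = -3.375; x₃ = -1.6875 − 0.125·(-3.375) = -1.265625
Step 4: f′(-1.265625) = -2.53125; x₄ = -1.265625 − 0.125·(-2.53125) = -0.94921875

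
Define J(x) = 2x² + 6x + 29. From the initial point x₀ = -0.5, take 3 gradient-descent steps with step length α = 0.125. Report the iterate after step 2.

-1.25

J′(x) = 4x + 6
Step 1: J′(-0.5) = 4; x₁ = -0.5 − 0.125·4 = -1
Step 2: J′(-1) = 2; x₂ = -1 − 0.125·2 = -1.25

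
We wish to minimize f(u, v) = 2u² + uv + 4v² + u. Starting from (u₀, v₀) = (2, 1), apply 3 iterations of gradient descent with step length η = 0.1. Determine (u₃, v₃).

(0.21, -0.07)

∇f = (4u + v + 1, u + 8v)
(u₁, v₁) = (2, 1) − 0.1·(10, 10) = (1, 0)
(u₂, v₂) = (1, 0) − 0.1·(5, 1) = (0.5, -0.1)
(u₃, v₃) = (0.5, -0.1) − 0.1·(2.9, -0.3) = (0.21, -0.07)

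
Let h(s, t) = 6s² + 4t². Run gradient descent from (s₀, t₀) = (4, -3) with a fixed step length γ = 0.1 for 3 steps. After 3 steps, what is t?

-0.024

∇h = (12s, 8t)
(s₁, t₁) = (4, -3) − 0.1·(48, -24) = (-0.8, -0.6)
(s₂, t₂) = (-0.8, -0.6) − 0.1·(-9.6, -4.8) = (0.16, -0.12)
(s₃, t₃) = (0.16, -0.12) − 0.1·(1.92, -0.96) = (-0.032, -0.024)
t = -0.024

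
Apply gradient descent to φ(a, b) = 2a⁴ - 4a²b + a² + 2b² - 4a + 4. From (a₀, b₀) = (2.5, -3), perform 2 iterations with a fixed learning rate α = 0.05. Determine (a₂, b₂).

(122.9808, 8.328)

∇φ = (8a³ - 8ab + 2a - 4, -4a² + 4b)
(a₁, b₁) = (2.5, -3) − 0.05·(186, -37) = (-6.8, -1.15)
(a₂, b₂) = (-6.8, -1.15) − 0.05·(-2595.616, -189.56) = (122.9808, 8.328)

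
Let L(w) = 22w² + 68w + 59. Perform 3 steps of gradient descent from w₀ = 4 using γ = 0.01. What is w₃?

-0.571584

L′(w) = 44w + 68
Step 1: L′(4) = 244; w₁ = 4 − 0.01·244 = 1.56
Step 2: L′(1.56) = 136.64; w₂ = 1.56 − 0.01·136.64 = 0.1936
Step 3: L′(0.1936) = 76.5184; w₃ = 0.1936 − 0.01·76.5184 = -0.571584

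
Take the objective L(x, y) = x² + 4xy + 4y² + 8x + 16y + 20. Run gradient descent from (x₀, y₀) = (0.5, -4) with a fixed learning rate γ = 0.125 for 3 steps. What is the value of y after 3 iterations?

-2.578125

∇L = (2x + 4y + 8, 4x + 8y + 16)
Step 1: at (0.5, -4), ∇L = (-7, -14) → (0.5, -4) − 0.125·(-7, -14) = (1.375, -2.25)
Step 2: at (1.375, -2.25), ∇L = (1.75, 3.5) → (1.375, -2.25) − 0.125·(1.75, 3.5) = (1.15625, -2.6875)
Step 3: at (1.15625, -2.6875), ∇L = (-0.4375, -0.875) → (1.15625, -2.6875) − 0.125·(-0.4375, -0.875) = (1.2109375, -2.578125)
y = -2.578125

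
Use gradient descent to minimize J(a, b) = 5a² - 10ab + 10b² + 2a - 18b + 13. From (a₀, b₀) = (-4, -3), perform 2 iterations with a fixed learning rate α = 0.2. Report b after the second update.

∇J = (10a - 10b + 2, -10a + 20b - 18)
Step 1: at (-4, -3), ∇J = (-8, -38) → (-4, -3) − 0.2·(-8, -38) = (-2.4, 4.6)
Step 2: at (-2.4, 4.6), ∇J = (-68, 98) → (-2.4, 4.6) − 0.2·(-68, 98) = (11.2, -15)
b = -15

-15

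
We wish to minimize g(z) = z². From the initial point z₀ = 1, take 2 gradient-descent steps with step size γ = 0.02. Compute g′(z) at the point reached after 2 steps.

g′(z) = 2z
z₁ = 1 − 0.02·2 = 0.96
z₂ = 0.96 − 0.02·1.92 = 0.9216
g′(z) at (0.9216) = 1.8432

1.8432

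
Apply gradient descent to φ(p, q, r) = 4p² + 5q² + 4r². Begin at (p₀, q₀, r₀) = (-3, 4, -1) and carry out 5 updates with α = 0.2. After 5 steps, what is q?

∇φ = (8p, 10q, 8r)
(p₁, q₁, r₁) = (-3, 4, -1) − 0.2·(-24, 40, -8) = (1.8, -4, 0.6)
(p₂, q₂, r₂) = (1.8, -4, 0.6) − 0.2·(14.4, -40, 4.8) = (-1.08, 4, -0.36)
(p₃, q₃, r₃) = (-1.08, 4, -0.36) − 0.2·(-8.64, 40, -2.88) = (0.648, -4, 0.216)
(p₄, q₄, r₄) = (0.648, -4, 0.216) − 0.2·(5.184, -40, 1.728) = (-0.3888, 4, -0.1296)
(p₅, q₅, r₅) = (-0.3888, 4, -0.1296) − 0.2·(-3.1104, 40, -1.0368) = (0.23328, -4, 0.07776)
q = -4

-4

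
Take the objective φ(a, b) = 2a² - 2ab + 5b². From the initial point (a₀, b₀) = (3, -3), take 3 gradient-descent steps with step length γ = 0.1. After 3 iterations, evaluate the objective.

∇φ = (4a - 2b, -2a + 10b)
(a₁, b₁) = (3, -3) − 0.1·(18, -36) = (1.2, 0.6)
(a₂, b₂) = (1.2, 0.6) − 0.1·(3.6, 3.6) = (0.84, 0.24)
(a₃, b₃) = (0.84, 0.24) − 0.1·(2.88, 0.72) = (0.552, 0.168)
φ(0.552, 0.168) = 0.565056

0.565056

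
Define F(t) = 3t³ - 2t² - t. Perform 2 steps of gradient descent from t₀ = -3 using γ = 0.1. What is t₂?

-150.936

F′(t) = 9t² - 4t - 1
t₁ = -3 − 0.1·92 = -12.2
t₂ = -12.2 − 0.1·1387.36 = -150.936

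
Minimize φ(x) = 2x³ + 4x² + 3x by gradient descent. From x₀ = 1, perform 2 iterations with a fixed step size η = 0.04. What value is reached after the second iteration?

φ′(x) = 6x² + 8x + 3
x₁ = 1 − 0.04·17 = 0.32
x₂ = 0.32 − 0.04·6.1744 = 0.073024

0.073024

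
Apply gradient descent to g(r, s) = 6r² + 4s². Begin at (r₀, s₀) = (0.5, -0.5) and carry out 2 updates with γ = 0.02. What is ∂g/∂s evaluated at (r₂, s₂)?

-2.8224

∇g = (12r, 8s)
Step 1: at (0.5, -0.5), ∇g = (6, -4) → (0.5, -0.5) − 0.02·(6, -4) = (0.38, -0.42)
Step 2: at (0.38, -0.42), ∇g = (4.56, -3.36) → (0.38, -0.42) − 0.02·(4.56, -3.36) = (0.2888, -0.3528)
∂g/∂s at (0.2888, -0.3528) = -2.8224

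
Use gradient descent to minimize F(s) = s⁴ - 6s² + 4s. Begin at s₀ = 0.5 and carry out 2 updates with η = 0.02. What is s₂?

F′(s) = 4s³ - 12s + 4
Step 1: F′(0.5) = -1.5; s₁ = 0.5 − 0.02·(-1.5) = 0.53
Step 2: F′(0.53) = -1.764492; s₂ = 0.53 − 0.02·(-1.764492) = 0.56528984

0.56528984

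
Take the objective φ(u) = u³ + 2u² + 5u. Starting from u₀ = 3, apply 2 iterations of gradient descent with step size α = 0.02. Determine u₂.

1.580736

φ′(u) = 3u² + 4u + 5
u₁ = 3 − 0.02·44 = 2.12
u₂ = 2.12 − 0.02·26.9632 = 1.580736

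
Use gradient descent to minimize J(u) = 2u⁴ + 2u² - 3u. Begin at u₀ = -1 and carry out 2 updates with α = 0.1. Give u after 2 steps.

J′(u) = 8u³ + 4u - 3
Step 1: J′(-1) = -15; u₁ = -1 − 0.1·(-15) = 0.5
Step 2: J′(0.5) = 0; u₂ = 0.5 − 0.1·0 = 0.5

0.5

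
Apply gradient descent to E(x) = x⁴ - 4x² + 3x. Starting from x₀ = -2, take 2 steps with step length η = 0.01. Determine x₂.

E′(x) = 4x³ - 8x + 3
x₁ = -2 − 0.01·(-13) = -1.87
x₂ = -1.87 − 0.01·(-8.196812) = -1.78803188

-1.78803188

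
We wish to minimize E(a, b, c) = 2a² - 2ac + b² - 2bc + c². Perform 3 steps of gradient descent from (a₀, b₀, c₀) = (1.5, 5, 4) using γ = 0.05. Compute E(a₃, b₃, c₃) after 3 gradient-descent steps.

-10.38420375

∇E = (4a - 2c, 2b - 2c, -2a - 2b + 2c)
Step 1: at (1.5, 5, 4), ∇E = (-2, 2, -5) → (1.5, 5, 4) − 0.05·(-2, 2, -5) = (1.6, 4.9, 4.25)
Step 2: at (1.6, 4.9, 4.25), ∇E = (-2.1, 1.3, -4.5) → (1.6, 4.9, 4.25) − 0.05·(-2.1, 1.3, -4.5) = (1.705, 4.835, 4.475)
Step 3: at (1.705, 4.835, 4.475), ∇E = (-2.13, 0.72, -4.13) → (1.705, 4.835, 4.475) − 0.05·(-2.13, 0.72, -4.13) = (1.8115, 4.799, 4.6815)
E(1.8115, 4.799, 4.6815) = -10.38420375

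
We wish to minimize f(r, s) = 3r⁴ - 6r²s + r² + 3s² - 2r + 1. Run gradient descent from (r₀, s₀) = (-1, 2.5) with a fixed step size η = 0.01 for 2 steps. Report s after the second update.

2.343376

∇f = (12r³ - 12rs + 2r - 2, -6r² + 6s)
(r₁, s₁) = (-1, 2.5) − 0.01·(14, 9) = (-1.14, 2.41)
(r₂, s₂) = (-1.14, 2.41) − 0.01·(10.910272, 6.6624) = (-1.24910272, 2.343376)
s = 2.343376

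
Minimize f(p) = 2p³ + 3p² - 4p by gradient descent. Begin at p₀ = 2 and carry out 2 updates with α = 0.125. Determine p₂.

-3

f′(p) = 6p² + 6p - 4
Step 1: f′(2) = 32; p₁ = 2 − 0.125·32 = -2
Step 2: f′(-2) = 8; p₂ = -2 − 0.125·8 = -3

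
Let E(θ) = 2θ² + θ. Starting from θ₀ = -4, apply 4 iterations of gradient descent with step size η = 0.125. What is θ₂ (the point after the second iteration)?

-1.1875

E′(θ) = 4θ + 1
θ₁ = -4 − 0.125·(-15) = -2.125
θ₂ = -2.125 − 0.125·(-7.5) = -1.1875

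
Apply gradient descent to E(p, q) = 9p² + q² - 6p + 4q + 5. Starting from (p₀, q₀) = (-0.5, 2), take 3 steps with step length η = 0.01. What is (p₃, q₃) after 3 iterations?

(-0.12614, 1.764768)

∇E = (18p - 6, 2q + 4)
Step 1: at (-0.5, 2), ∇E = (-15, 8) → (-0.5, 2) − 0.01·(-15, 8) = (-0.35, 1.92)
Step 2: at (-0.35, 1.92), ∇E = (-12.3, 7.84) → (-0.35, 1.92) − 0.01·(-12.3, 7.84) = (-0.227, 1.8416)
Step 3: at (-0.227, 1.8416), ∇E = (-10.086, 7.6832) → (-0.227, 1.8416) − 0.01·(-10.086, 7.6832) = (-0.12614, 1.764768)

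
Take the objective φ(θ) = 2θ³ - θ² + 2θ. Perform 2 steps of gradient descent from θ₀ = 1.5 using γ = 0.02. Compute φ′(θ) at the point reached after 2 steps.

6.7565375

φ′(θ) = 6θ² - 2θ + 2
θ₁ = 1.5 − 0.02·12.5 = 1.25
θ₂ = 1.25 − 0.02·8.875 = 1.0725
φ′(θ) at (1.0725) = 6.7565375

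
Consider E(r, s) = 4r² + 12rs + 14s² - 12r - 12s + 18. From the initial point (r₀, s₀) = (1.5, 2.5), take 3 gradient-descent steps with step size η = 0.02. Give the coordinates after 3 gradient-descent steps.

∇E = (8r + 12s - 12, 12r + 28s - 12)
Step 1: at (1.5, 2.5), ∇E = (30, 76) → (1.5, 2.5) − 0.02·(30, 76) = (0.9, 0.98)
Step 2: at (0.9, 0.98), ∇E = (6.96, 26.24) → (0.9, 0.98) − 0.02·(6.96, 26.24) = (0.7608, 0.4552)
Step 3: at (0.7608, 0.4552), ∇E = (-0.4512, 9.8752) → (0.7608, 0.4552) − 0.02·(-0.4512, 9.8752) = (0.769824, 0.257696)

(0.769824, 0.257696)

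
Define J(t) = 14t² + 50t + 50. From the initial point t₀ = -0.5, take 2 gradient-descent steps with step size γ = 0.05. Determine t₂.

-1.58

J′(t) = 28t + 50
t₁ = -0.5 − 0.05·36 = -2.3
t₂ = -2.3 − 0.05·(-14.4) = -1.58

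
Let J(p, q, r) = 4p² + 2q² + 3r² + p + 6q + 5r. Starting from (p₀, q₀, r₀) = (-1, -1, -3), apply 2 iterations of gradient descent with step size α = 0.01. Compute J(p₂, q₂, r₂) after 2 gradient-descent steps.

6.96834124

∇J = (8p + 1, 4q + 6, 6r + 5)
Step 1: at (-1, -1, -3), ∇J = (-7, 2, -13) → (-1, -1, -3) − 0.01·(-7, 2, -13) = (-0.93, -1.02, -2.87)
Step 2: at (-0.93, -1.02, -2.87), ∇J = (-6.44, 1.92, -12.22) → (-0.93, -1.02, -2.87) − 0.01·(-6.44, 1.92, -12.22) = (-0.8656, -1.0392, -2.7478)
J(-0.8656, -1.0392, -2.7478) = 6.96834124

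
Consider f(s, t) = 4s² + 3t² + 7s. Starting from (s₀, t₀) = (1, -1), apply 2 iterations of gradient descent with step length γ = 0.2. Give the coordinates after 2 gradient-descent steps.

∇f = (8s + 7, 6t)
(s₁, t₁) = (1, -1) − 0.2·(15, -6) = (-2, 0.2)
(s₂, t₂) = (-2, 0.2) − 0.2·(-9, 1.2) = (-0.2, -0.04)

(-0.2, -0.04)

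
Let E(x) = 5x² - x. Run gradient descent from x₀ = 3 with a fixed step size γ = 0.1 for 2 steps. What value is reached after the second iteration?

E′(x) = 10x - 1
Step 1: E′(3) = 29; x₁ = 3 − 0.1·29 = 0.1
Step 2: E′(0.1) = 0; x₂ = 0.1 − 0.1·0 = 0.1

0.1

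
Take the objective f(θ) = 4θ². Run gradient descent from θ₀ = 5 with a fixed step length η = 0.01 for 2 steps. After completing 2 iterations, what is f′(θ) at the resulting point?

33.856

f′(θ) = 8θ
θ₁ = 5 − 0.01·40 = 4.6
θ₂ = 4.6 − 0.01·36.8 = 4.232
f′(θ) at (4.232) = 33.856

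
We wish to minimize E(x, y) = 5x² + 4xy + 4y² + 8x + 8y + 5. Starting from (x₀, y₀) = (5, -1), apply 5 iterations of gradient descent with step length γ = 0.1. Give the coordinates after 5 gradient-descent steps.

∇E = (10x + 4y + 8, 4x + 8y + 8)
(x₁, y₁) = (5, -1) − 0.1·(54, 20) = (-0.4, -3)
(x₂, y₂) = (-0.4, -3) − 0.1·(-8, -17.6) = (0.4, -1.24)
(x₃, y₃) = (0.4, -1.24) − 0.1·(7.04, -0.32) = (-0.304, -1.208)
(x₄, y₄) = (-0.304, -1.208) − 0.1·(0.128, -2.88) = (-0.3168, -0.92)
(x₅, y₅) = (-0.3168, -0.92) − 0.1·(1.152, -0.6272) = (-0.432, -0.85728)

(-0.432, -0.85728)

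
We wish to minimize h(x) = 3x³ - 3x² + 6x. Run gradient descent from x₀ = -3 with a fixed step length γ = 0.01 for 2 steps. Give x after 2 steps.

-5.829225

h′(x) = 9x² - 6x + 6
Step 1: h′(-3) = 105; x₁ = -3 − 0.01·105 = -4.05
Step 2: h′(-4.05) = 177.9225; x₂ = -4.05 − 0.01·177.9225 = -5.829225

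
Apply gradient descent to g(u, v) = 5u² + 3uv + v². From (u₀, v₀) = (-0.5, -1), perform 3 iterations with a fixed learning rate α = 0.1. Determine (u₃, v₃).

(0.183, -0.5465)

∇g = (10u + 3v, 3u + 2v)
Step 1: at (-0.5, -1), ∇g = (-8, -3.5) → (-0.5, -1) − 0.1·(-8, -3.5) = (0.3, -0.65)
Step 2: at (0.3, -0.65), ∇g = (1.05, -0.4) → (0.3, -0.65) − 0.1·(1.05, -0.4) = (0.195, -0.61)
Step 3: at (0.195, -0.61), ∇g = (0.12, -0.635) → (0.195, -0.61) − 0.1·(0.12, -0.635) = (0.183, -0.5465)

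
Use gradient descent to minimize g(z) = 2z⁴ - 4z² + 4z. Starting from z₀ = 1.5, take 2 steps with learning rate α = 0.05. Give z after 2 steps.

0.50345

g′(z) = 8z³ - 8z + 4
Step 1: g′(1.5) = 19; z₁ = 1.5 − 0.05·19 = 0.55
Step 2: g′(0.55) = 0.931; z₂ = 0.55 − 0.05·0.931 = 0.50345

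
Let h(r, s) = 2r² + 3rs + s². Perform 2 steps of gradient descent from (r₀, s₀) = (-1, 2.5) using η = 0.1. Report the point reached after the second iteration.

(-1.5, 2.245)

∇h = (4r + 3s, 3r + 2s)
(r₁, s₁) = (-1, 2.5) − 0.1·(3.5, 2) = (-1.35, 2.3)
(r₂, s₂) = (-1.35, 2.3) − 0.1·(1.5, 0.55) = (-1.5, 2.245)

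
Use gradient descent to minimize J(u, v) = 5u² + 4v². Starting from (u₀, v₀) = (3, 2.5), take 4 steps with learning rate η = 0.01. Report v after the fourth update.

∇J = (10u, 8v)
Step 1: at (3, 2.5), ∇J = (30, 20) → (3, 2.5) − 0.01·(30, 20) = (2.7, 2.3)
Step 2: at (2.7, 2.3), ∇J = (27, 18.4) → (2.7, 2.3) − 0.01·(27, 18.4) = (2.43, 2.116)
Step 3: at (2.43, 2.116), ∇J = (24.3, 16.928) → (2.43, 2.116) − 0.01·(24.3, 16.928) = (2.187, 1.94672)
Step 4: at (2.187, 1.94672), ∇J = (21.87, 15.57376) → (2.187, 1.94672) − 0.01·(21.87, 15.57376) = (1.9683, 1.7909824)
v = 1.7909824

1.7909824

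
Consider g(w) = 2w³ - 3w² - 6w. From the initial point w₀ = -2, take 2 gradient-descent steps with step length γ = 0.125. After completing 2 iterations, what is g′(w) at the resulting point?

g′(w) = 6w² - 6w - 6
Step 1: g′(-2) = 30; w₁ = -2 − 0.125·30 = -5.75
Step 2: g′(-5.75) = 226.875; w₂ = -5.75 − 0.125·226.875 = -34.109375
g′(w) at (-34.109375) = 7179.35302734375

7179.35302734375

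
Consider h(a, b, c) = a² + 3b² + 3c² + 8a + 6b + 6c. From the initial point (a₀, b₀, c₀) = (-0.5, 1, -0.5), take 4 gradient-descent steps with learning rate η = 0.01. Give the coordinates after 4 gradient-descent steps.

∇h = (2a + 8, 6b + 6, 6c + 6)
(a₁, b₁, c₁) = (-0.5, 1, -0.5) − 0.01·(7, 12, 3) = (-0.57, 0.88, -0.53)
(a₂, b₂, c₂) = (-0.57, 0.88, -0.53) − 0.01·(6.86, 11.28, 2.82) = (-0.6386, 0.7672, -0.5582)
(a₃, b₃, c₃) = (-0.6386, 0.7672, -0.5582) − 0.01·(6.7228, 10.6032, 2.6508) = (-0.705828, 0.661168, -0.584708)
(a₄, b₄, c₄) = (-0.705828, 0.661168, -0.584708) − 0.01·(6.588344, 9.967008, 2.491752) = (-0.77171144, 0.56149792, -0.60962552)

(-0.77171144, 0.56149792, -0.60962552)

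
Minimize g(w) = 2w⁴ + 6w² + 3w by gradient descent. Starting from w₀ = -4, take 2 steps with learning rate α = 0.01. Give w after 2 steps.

g′(w) = 8w³ + 12w + 3
Step 1: g′(-4) = -557; w₁ = -4 − 0.01·(-557) = 1.57
Step 2: g′(1.57) = 52.799144; w₂ = 1.57 − 0.01·52.799144 = 1.04200856

1.04200856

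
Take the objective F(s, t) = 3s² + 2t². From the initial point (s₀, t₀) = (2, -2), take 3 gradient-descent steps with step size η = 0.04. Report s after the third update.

∇F = (6s, 4t)
(s₁, t₁) = (2, -2) − 0.04·(12, -8) = (1.52, -1.68)
(s₂, t₂) = (1.52, -1.68) − 0.04·(9.12, -6.72) = (1.1552, -1.4112)
(s₃, t₃) = (1.1552, -1.4112) − 0.04·(6.9312, -5.6448) = (0.877952, -1.185408)
s = 0.877952

0.877952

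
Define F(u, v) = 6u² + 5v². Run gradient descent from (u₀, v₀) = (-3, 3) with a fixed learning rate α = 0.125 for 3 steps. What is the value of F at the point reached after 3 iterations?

0.854736328125

∇F = (12u, 10v)
(u₁, v₁) = (-3, 3) − 0.125·(-36, 30) = (1.5, -0.75)
(u₂, v₂) = (1.5, -0.75) − 0.125·(18, -7.5) = (-0.75, 0.1875)
(u₃, v₃) = (-0.75, 0.1875) − 0.125·(-9, 1.875) = (0.375, -0.046875)
F(0.375, -0.046875) = 0.854736328125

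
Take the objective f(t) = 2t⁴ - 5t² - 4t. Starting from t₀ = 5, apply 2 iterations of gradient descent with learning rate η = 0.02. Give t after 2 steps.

f′(t) = 8t³ - 10t - 4
Step 1: f′(5) = 946; t₁ = 5 − 0.02·946 = -13.92
Step 2: f′(-13.92) = -21442.626304; t₂ = -13.92 − 0.02·(-21442.626304) = 414.93252608

414.93252608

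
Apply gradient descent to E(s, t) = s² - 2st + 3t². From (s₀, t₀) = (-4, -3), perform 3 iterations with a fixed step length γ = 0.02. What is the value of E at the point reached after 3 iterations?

14.098669375488

∇E = (2s - 2t, -2s + 6t)
Step 1: at (-4, -3), ∇E = (-2, -10) → (-4, -3) − 0.02·(-2, -10) = (-3.96, -2.8)
Step 2: at (-3.96, -2.8), ∇E = (-2.32, -8.88) → (-3.96, -2.8) − 0.02·(-2.32, -8.88) = (-3.9136, -2.6224)
Step 3: at (-3.9136, -2.6224), ∇E = (-2.5824, -7.9072) → (-3.9136, -2.6224) − 0.02·(-2.5824, -7.9072) = (-3.861952, -2.464256)
E(-3.861952, -2.464256) = 14.098669375488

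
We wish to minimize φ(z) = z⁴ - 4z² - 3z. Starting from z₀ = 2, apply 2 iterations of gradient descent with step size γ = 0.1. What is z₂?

1.4228

φ′(z) = 4z³ - 8z - 3
z₁ = 2 − 0.1·13 = 0.7
z₂ = 0.7 − 0.1·(-7.228) = 1.4228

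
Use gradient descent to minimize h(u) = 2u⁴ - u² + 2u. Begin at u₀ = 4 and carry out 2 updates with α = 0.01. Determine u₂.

-1.00591872

h′(u) = 8u³ - 2u + 2
u₁ = 4 − 0.01·506 = -1.06
u₂ = -1.06 − 0.01·(-5.408128) = -1.00591872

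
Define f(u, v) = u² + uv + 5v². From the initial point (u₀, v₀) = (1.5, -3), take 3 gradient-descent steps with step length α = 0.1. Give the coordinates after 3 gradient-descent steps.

∇f = (2u + v, u + 10v)
(u₁, v₁) = (1.5, -3) − 0.1·(0, -28.5) = (1.5, -0.15)
(u₂, v₂) = (1.5, -0.15) − 0.1·(2.85, 0) = (1.215, -0.15)
(u₃, v₃) = (1.215, -0.15) − 0.1·(2.28, -0.285) = (0.987, -0.1215)

(0.987, -0.1215)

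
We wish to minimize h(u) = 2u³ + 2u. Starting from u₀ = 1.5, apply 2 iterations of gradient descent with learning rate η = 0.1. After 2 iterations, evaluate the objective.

-0.53481588175

h′(u) = 6u² + 2
Step 1: h′(1.5) = 15.5; u₁ = 1.5 − 0.1·15.5 = -0.05
Step 2: h′(-0.05) = 2.015; u₂ = -0.05 − 0.1·2.015 = -0.2515
h(-0.2515) = -0.53481588175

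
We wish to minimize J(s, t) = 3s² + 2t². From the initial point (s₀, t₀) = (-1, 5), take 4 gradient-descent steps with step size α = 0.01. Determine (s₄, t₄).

(-0.78074896, 4.2467328)

∇J = (6s, 4t)
(s₁, t₁) = (-1, 5) − 0.01·(-6, 20) = (-0.94, 4.8)
(s₂, t₂) = (-0.94, 4.8) − 0.01·(-5.64, 19.2) = (-0.8836, 4.608)
(s₃, t₃) = (-0.8836, 4.608) − 0.01·(-5.3016, 18.432) = (-0.830584, 4.42368)
(s₄, t₄) = (-0.830584, 4.42368) − 0.01·(-4.983504, 17.69472) = (-0.78074896, 4.2467328)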